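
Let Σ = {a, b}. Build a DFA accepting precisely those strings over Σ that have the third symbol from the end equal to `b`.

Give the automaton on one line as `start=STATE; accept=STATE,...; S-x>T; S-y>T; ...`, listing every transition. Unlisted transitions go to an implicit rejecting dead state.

start=s0; accept=s11,s12,s13,s14; s0-a>s1; s0-b>s2; s1-a>s3; s1-b>s4; s2-a>s5; s2-b>s6; s3-a>s7; s3-b>s8; s4-a>s9; s4-b>s10; s5-a>s11; s5-b>s12; s6-a>s13; s6-b>s14; s7-a>s7; s7-b>s8; s8-a>s9; s8-b>s10; s9-a>s11; s9-b>s12; s10-a>s13; s10-b>s14; s11-a>s7; s11-b>s8; s12-a>s9; s12-b>s10; s13-a>s11; s13-b>s12; s14-a>s13; s14-b>s14

A DFA must remember the last 3 symbols (since which symbol is third-to-last isn't known until the input ends). Use one state per possible window of the last ≤3 symbols; accept from those whose window starts with `b`.
With 15 states:
          a    b  
>  s0     s1   s2 
   s1     s3   s4 
   s2     s5   s6 
   s3     s7   s8 
   s4     s9  s10 
   s5    s11  s12 
   s6    s13  s14 
   s7     s7   s8 
   s8     s9  s10 
   s9    s11  s12 
   s10   s13  s14 
 * s11    s7   s8 
 * s12    s9  s10 
 * s13   s11  s12 
 * s14   s13  s14 
(> = start, * = accepting)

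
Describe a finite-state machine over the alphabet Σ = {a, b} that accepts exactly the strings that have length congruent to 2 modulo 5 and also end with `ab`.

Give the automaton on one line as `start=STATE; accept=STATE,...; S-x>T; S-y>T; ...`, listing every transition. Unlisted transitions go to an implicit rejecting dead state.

Build one automaton per condition and run them in lockstep. The first has 5 states tracking the input length modulo 5; the second has 3 states tracking how much of the suffix `ab` has currently been matched. A product state is a pair (one from each), accepting exactly when both do. Minimizing collapses redundant product states.
        a   b  
>  q0   q1  q2 
   q1   q3  q4 
   q2   q3  q3 
   q3   q5  q5 
 * q4   q5  q5 
   q5   q6  q6 
   q6   q0  q0 
(> = start, * = accepting)

start=q0; accept=q4; q0-a>q1; q0-b>q2; q1-a>q3; q1-b>q4; q2-a>q3; q2-b>q3; q3-a>q5; q3-b>q5; q4-a>q5; q4-b>q5; q5-a>q6; q5-b>q6; q6-a>q0; q6-b>q0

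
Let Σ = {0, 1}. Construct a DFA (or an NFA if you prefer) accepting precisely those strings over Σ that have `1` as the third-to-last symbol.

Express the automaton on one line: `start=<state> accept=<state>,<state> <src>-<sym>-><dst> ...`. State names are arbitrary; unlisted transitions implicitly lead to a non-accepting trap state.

A DFA must remember the last 3 symbols (since which symbol is third-to-last isn't known until the input ends). Use one state per possible window of the last ≤3 symbols; accept from those whose window starts with `1`.
With 15 states:
       0  1 
>  A   B  C 
   B   D  E 
   C   F  G 
   D   H  I 
   E   J  K 
   F   L  M 
   G   N  O 
   H   H  I 
   I   J  K 
   J   L  M 
   K   N  O 
 * L   H  I 
 * M   J  K 
 * N   L  M 
 * O   N  O 
(> = start, * = accepting)

start=A accept=L,M,N,O A-0->B A-1->C B-0->D B-1->E C-0->F C-1->G D-0->H D-1->I E-0->J E-1->K F-0->L F-1->M G-0->N G-1->O H-0->H H-1->I I-0->J I-1->K J-0->L J-1->M K-0->N K-1->O L-0->H L-1->I M-0->J M-1->K N-0->L N-1->M O-0->N O-1->O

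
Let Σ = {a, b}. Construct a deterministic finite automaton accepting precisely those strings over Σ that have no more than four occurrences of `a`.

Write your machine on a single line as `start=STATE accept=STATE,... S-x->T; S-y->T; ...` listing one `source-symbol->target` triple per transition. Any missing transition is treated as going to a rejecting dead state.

start=q0; accept=q0,q1,q2,q3,q4; q0-a->q1; q0-b->q0; q1-a->q2; q1-b->q1; q2-a->q3; q2-b->q2; q3-a->q4; q3-b->q3; q4-a->q5; q4-b->q4; q5-a->q5; q5-b->q5

Only the number of `a`s matters, and only up to 5. Make a chain q0 → q1 → q2 → q3 → q4 → q5 advanced by each `a` (with q5 absorbing); every other symbol self-loops. The accepting set is {q0, q1, q2, q3, q4}.
6 states suffice.
        a   b  
>* q0   q1  q0 
 * q1   q2  q1 
 * q2   q3  q2 
 * q3   q4  q3 
 * q4   q5  q4 
   q5   q5  q5 
(> = start, * = accepting)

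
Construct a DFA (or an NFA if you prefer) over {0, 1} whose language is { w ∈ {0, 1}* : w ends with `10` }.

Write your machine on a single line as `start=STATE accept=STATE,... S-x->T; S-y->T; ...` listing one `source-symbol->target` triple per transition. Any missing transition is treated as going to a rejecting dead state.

start=q0; accept=q2; q0-0->q0; q0-1->q1; q1-0->q2; q1-1->q1; q2-0->q0; q2-1->q1

Remember how much of `10` the current input suffix matches. State q0 means no match yet; q1 means the last symbol is `1`; q2 means the last 2 symbols are `10`. Only q2 accepts. On a mismatch, fall back to the longest proper suffix that is still a prefix of `10`.
A 3-state machine:
        0   1  
>  q0   q0  q1 
   q1   q2  q1 
 * q2   q0  q1 
(> = start, * = accepting)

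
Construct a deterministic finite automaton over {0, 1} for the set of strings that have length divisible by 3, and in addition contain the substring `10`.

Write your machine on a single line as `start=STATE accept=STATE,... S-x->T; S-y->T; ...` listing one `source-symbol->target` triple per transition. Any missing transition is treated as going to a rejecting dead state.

Build one automaton per condition and run them in lockstep. The first has 3 states tracking the input length modulo 3; the second has 3 states tracking whether and how much of `10` has been seen. A product state is a pair (one from each), accepting exactly when both do.
9 states suffice.
        0   1  
>  q0   q1  q2 
   q1   q3  q4 
   q2   q5  q4 
   q3   q0  q6 
   q4   q7  q6 
   q5   q7  q7 
   q6   q8  q2 
 * q7   q8  q8 
   q8   q5  q5 
(> = start, * = accepting)

start=q0; accept=q7; q0-0->q1; q0-1->q2; q1-0->q3; q1-1->q4; q2-0->q5; q2-1->q4; q3-0->q0; q3-1->q6; q4-0->q7; q4-1->q6; q5-0->q7; q5-1->q7; q6-0->q8; q6-1->q2; q7-0->q8; q7-1->q8; q8-0->q5; q8-1->q5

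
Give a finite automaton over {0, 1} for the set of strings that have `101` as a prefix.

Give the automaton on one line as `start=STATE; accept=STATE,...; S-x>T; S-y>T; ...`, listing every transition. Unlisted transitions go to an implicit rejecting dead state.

start=A; accept=D; A-0>E; A-1>B; B-0>C; B-1>E; C-0>E; C-1>D; D-0>D; D-1>D; E-0>E; E-1>E

Check the first 3 symbols one by one: A through C record how many have matched `101` so far; any wrong symbol goes to the dead state E. After all 3 match we enter the accepting sink D.
With 5 states:
       0  1 
>  A   E  B 
   B   C  E 
   C   E  D 
 * D   D  D 
   E   E  E 
(> = start, * = accepting)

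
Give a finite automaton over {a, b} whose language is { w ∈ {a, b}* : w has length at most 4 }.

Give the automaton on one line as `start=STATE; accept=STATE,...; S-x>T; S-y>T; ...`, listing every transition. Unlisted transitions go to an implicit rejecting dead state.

We only need to distinguish lengths 0, 1, …, 4, and '>4'. Chain q0 → q1 → q2 → q3 → q4 → q5 on every symbol, with q5 looping. Accepting states: {q0, q1, q2, q3, q4}.
6 states suffice.
        a   b  
>* q0   q1  q1 
 * q1   q2  q2 
 * q2   q3  q3 
 * q3   q4  q4 
 * q4   q5  q5 
   q5   q5  q5 
(> = start, * = accepting)

start=q0; accept=q0,q1,q2,q3,q4; q0-a>q1; q0-b>q1; q1-a>q2; q1-b>q2; q2-a>q3; q2-b>q3; q3-a>q4; q3-b>q4; q4-a>q5; q4-b>q5; q5-a>q5; q5-b>q5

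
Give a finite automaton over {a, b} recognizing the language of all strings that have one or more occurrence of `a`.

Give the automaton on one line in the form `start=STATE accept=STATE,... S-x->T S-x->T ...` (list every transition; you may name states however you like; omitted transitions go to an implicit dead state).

start=s0 accept=s1,s2 s0-a->s1 s0-b->s0 s1-a->s2 s1-b->s1 s2-a->s2 s2-b->s2

Count `a`s, saturating at 2: state s0 means no `a` yet, s1 means one `a` seen, s2 means more than one. Each `a` increments (capped at s2); other symbols loop. Accept from {s1, s2}.
With 3 states:
        a   b  
>  s0   s1  s0 
 * s1   s2  s1 
 * s2   s2  s2 
(> = start, * = accepting)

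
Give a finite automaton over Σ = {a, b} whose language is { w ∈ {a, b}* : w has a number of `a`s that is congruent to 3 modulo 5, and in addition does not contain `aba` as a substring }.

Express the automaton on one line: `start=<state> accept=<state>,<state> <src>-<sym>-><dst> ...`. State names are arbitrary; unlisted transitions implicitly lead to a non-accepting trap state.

Handle the two conditions separately and then intersect. The first has 5 states tracking the count of `a`s modulo 5; the second has 4 states tracking partial matches of the forbidden pattern `aba`. A product state is a pair (one from each), accepting exactly when both do. Equivalent product states are then merged.
          a    b  
>  s0     s1   s0 
   s1     s2   s3 
   s2     s4   s5 
   s3     s6   s7 
 * s4     s8   s9 
   s5     s6  s10 
   s6     s6   s6 
   s7     s2   s7 
   s8    s11  s12 
 * s9     s6  s13 
   s10    s4  s10 
   s11    s1  s14 
   s12    s6  s15 
 * s13    s8  s13 
   s14    s6   s0 
   s15   s11  s15 
(> = start, * = accepting)

start=s0 accept=s4,s9,s13 s0-a->s1 s0-b->s0 s1-a->s2 s1-b->s3 s2-a->s4 s2-b->s5 s3-a->s6 s3-b->s7 s4-a->s8 s4-b->s9 s5-a->s6 s5-b->s10 s6-a->s6 s6-b->s6 s7-a->s2 s7-b->s7 s8-a->s11 s8-b->s12 s9-a->s6 s9-b->s13 s10-a->s4 s10-b->s10 s11-a->s1 s11-b->s14 s12-a->s6 s12-b->s15 s13-a->s8 s13-b->s13 s14-a->s6 s14-b->s0 s15-a->s11 s15-b->s15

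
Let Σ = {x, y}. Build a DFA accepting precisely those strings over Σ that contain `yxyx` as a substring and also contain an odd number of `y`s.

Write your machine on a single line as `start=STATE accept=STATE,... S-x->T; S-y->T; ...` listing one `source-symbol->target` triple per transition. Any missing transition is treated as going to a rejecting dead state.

Handle the two conditions separately and then intersect. One (5 states) tracks whether and how much of `yxyx` has been seen; the other (2 states) tracks the count of `y`s modulo 2. Each combined state is a pair, one component from each; accept when both components accept.
10 states suffice.
        x   y  
>  S0   S0  S1 
   S1   S2  S3 
   S2   S4  S5 
   S3   S6  S1 
   S4   S4  S3 
   S5   S7  S1 
   S6   S0  S8 
   S7   S7  S9 
   S8   S9  S3 
 * S9   S9  S7 
(> = start, * = accepting)

start=S0; accept=S9; S0-x->S0; S0-y->S1; S1-x->S2; S1-y->S3; S2-x->S4; S2-y->S5; S3-x->S6; S3-y->S1; S4-x->S4; S4-y->S3; S5-x->S7; S5-y->S1; S6-x->S0; S6-y->S8; S7-x->S7; S7-y->S9; S8-x->S9; S8-y->S3; S9-x->S9; S9-y->S7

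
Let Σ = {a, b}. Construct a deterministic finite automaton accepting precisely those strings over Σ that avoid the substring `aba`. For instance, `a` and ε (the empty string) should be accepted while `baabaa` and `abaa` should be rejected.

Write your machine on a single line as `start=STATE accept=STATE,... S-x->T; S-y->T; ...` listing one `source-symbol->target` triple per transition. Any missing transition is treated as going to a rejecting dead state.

This is the complement of 'contains `aba`'. Use the same substring-matching states — q0 through q3 holding how much of `aba` has just been matched — but flip the accepting set: everything except the trap q3 accepts.
        a   b  
>* q0   q1  q0 
 * q1   q1  q2 
 * q2   q3  q0 
   q3   q3  q3 
(> = start, * = accepting)

start=q0; accept=q0,q1,q2; q0-a->q1; q0-b->q0; q1-a->q1; q1-b->q2; q2-a->q3; q2-b->q0; q3-a->q3; q3-b->q3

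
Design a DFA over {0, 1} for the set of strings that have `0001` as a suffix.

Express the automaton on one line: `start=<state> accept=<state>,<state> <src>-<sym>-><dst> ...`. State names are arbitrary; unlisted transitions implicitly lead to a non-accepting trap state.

Remember how much of `0001` the current input suffix matches. State q0 means no match yet; q1 means the last symbol is `0`; q2 means the last 2 symbols are `00`; q3 means the last 3 symbols are `000`; q4 means the last 4 symbols are `0001`. Only q4 accepts. On a mismatch, fall back to the longest proper suffix that is still a prefix of `0001`.
        0   1  
>  q0   q1  q0 
   q1   q2  q0 
   q2   q3  q0 
   q3   q3  q4 
 * q4   q1  q0 
(> = start, * = accepting)

start=q0 accept=q4 q0-0->q1 q0-1->q0 q1-0->q2 q1-1->q0 q2-0->q3 q2-1->q0 q3-0->q3 q3-1->q4 q4-0->q1 q4-1->q0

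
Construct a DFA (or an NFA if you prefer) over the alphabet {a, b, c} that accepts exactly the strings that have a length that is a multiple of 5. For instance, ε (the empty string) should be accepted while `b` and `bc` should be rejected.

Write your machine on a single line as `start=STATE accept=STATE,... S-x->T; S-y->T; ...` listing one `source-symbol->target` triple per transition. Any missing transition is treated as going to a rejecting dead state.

Count input length modulo 5: every symbol advances one step around the cycle q0 → q1 → q2 → q3 → q4 → q0. Accept at q0.
5 states suffice.
        a   b   c  
>* q0   q1  q1  q1 
   q1   q2  q2  q2 
   q2   q3  q3  q3 
   q3   q4  q4  q4 
   q4   q0  q0  q0 
(> = start, * = accepting)

start=q0; accept=q0; q0-a->q1; q0-b->q1; q0-c->q1; q1-a->q2; q1-b->q2; q1-c->q2; q2-a->q3; q2-b->q3; q2-c->q3; q3-a->q4; q3-b->q4; q3-c->q4; q4-a->q0; q4-b->q0; q4-c->q0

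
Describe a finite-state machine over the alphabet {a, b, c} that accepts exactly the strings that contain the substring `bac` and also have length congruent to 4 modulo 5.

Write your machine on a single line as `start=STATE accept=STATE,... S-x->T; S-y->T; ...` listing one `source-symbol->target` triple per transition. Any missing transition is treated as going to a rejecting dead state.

Run two small machines in parallel and take their product. The first has 4 states tracking whether and how much of `bac` has been seen; the second has 5 states tracking the input length modulo 5. A product state is a pair (one from each), accepting exactly when both do.
          a    b    c  
>  s0     s1   s2   s1 
   s1     s3   s4   s3 
   s2     s5   s4   s3 
   s3     s6   s7   s6 
   s4     s8   s7   s6 
   s5     s6   s7   s9 
   s6    s10  s11  s10 
   s7    s12  s11  s10 
   s8    s10  s11  s13 
   s9    s13  s13  s13 
   s10    s0  s14   s0 
   s11   s15  s14   s0 
   s12    s0  s14  s16 
 * s13   s16  s16  s16 
   s14   s17   s2   s1 
   s15    s1   s2  s18 
   s16   s18  s18  s18 
   s17    s3   s4  s19 
   s18   s19  s19  s19 
   s19    s9   s9   s9 
(> = start, * = accepting)

start=s0; accept=s13; s0-a->s1; s0-b->s2; s0-c->s1; s1-a->s3; s1-b->s4; s1-c->s3; s2-a->s5; s2-b->s4; s2-c->s3; s3-a->s6; s3-b->s7; s3-c->s6; s4-a->s8; s4-b->s7; s4-c->s6; s5-a->s6; s5-b->s7; s5-c->s9; s6-a->s10; s6-b->s11; s6-c->s10; s7-a->s12; s7-b->s11; s7-c->s10; s8-a->s10; s8-b->s11; s8-c->s13; s9-a->s13; s9-b->s13; s9-c->s13; s10-a->s0; s10-b->s14; s10-c->s0; s11-a->s15; s11-b->s14; s11-c->s0; s12-a->s0; s12-b->s14; s12-c->s16; s13-a->s16; s13-b->s16; s13-c->s16; s14-a->s17; s14-b->s2; s14-c->s1; s15-a->s1; s15-b->s2; s15-c->s18; s16-a->s18; s16-b->s18; s16-c->s18; s17-a->s3; s17-b->s4; s17-c->s19; s18-a->s19; s18-b->s19; s18-c->s19; s19-a->s9; s19-b->s9; s19-c->s9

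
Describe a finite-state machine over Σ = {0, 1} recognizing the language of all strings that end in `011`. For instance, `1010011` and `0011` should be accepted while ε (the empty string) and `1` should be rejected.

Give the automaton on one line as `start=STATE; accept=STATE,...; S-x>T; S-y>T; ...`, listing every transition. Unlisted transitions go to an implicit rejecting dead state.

start=S0; accept=S3; S0-0>S1; S0-1>S0; S1-0>S1; S1-1>S2; S2-0>S1; S2-1>S3; S3-0>S1; S3-1>S0

Let each state record the length of the longest suffix of the input read so far that is also a prefix of `011`. S1 means the last symbol is `0`; S2 means the last 2 symbols are `01`; S3 means the last 3 symbols are `011`. Accept only at S3, where the string currently ends in `011`.
With 4 states:
        0   1  
>  S0   S1  S0 
   S1   S1  S2 
   S2   S1  S3 
 * S3   S1  S0 
(> = start, * = accepting)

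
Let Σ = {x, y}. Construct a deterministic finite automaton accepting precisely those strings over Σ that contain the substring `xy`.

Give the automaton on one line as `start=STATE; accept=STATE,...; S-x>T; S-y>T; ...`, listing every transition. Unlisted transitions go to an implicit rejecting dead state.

Track how much of `xy` has been matched so far: state S0 is no progress, S2 is the absorbing accept state reached once `xy` has occurred. Intermediate states record partial matches; on a mismatch, fall back to the longest reusable overlap.
3 states suffice.
        x   y  
>  S0   S1  S0 
   S1   S1  S2 
 * S2   S2  S2 
(> = start, * = accepting)

start=S0; accept=S2; S0-x>S1; S0-y>S0; S1-x>S1; S1-y>S2; S2-x>S2; S2-y>S2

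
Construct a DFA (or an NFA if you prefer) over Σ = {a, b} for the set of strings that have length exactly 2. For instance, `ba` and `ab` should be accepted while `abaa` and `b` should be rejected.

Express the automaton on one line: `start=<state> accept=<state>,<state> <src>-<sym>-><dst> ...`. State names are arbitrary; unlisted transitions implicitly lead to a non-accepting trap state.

start=q0 accept=q2 q0-a->q1 q0-b->q1 q1-a->q2 q1-b->q2 q2-a->q3 q2-b->q3 q3-a->q3 q3-b->q3

Count input length up to 3: every symbol moves from q0 toward q3, which means 'more than 2' and absorbs. Accept from {q2}.
        a   b  
>  q0   q1  q1 
   q1   q2  q2 
 * q2   q3  q3 
   q3   q3  q3 
(> = start, * = accepting)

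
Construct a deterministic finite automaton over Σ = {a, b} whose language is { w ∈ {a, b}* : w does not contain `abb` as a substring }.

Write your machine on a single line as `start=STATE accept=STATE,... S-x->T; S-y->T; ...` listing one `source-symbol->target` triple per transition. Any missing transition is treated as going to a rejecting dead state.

start=q0; accept=q0,q1,q2; q0-a->q1; q0-b->q0; q1-a->q1; q1-b->q2; q2-a->q1; q2-b->q3; q3-a->q3; q3-b->q3

Track partial matches of the forbidden pattern `abb`. State q3 is a dead state reached once `abb` has occurred; every other state accepts. q0 means no part of `abb` is currently matched.
4 states suffice.
        a   b  
>* q0   q1  q0 
 * q1   q1  q2 
 * q2   q1  q3 
   q3   q3  q3 
(> = start, * = accepting)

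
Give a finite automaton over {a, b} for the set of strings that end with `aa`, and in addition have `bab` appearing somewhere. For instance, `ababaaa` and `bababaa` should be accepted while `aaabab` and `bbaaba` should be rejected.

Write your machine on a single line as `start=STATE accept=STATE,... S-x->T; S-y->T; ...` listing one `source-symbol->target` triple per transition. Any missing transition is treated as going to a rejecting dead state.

Build one automaton per condition and run them in lockstep. The first has 3 states tracking how much of the suffix `aa` has currently been matched; the second has 4 states tracking whether and how much of `bab` has been seen. A product state is a pair (one from each), accepting exactly when both do. Minimizing collapses redundant product states.
A 6-state machine:
        a   b  
>  q0   q0  q1 
   q1   q2  q1 
   q2   q0  q3 
   q3   q4  q3 
   q4   q5  q3 
 * q5   q5  q3 
(> = start, * = accepting)

start=q0; accept=q5; q0-a->q0; q0-b->q1; q1-a->q2; q1-b->q1; q2-a->q0; q2-b->q3; q3-a->q4; q3-b->q3; q4-a->q5; q4-b->q3; q5-a->q5; q5-b->q3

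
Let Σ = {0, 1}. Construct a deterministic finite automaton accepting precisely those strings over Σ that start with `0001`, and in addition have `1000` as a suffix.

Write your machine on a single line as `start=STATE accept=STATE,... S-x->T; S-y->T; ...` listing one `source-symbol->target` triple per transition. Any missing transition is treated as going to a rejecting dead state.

Build one automaton per condition and run them in lockstep. The first has 6 states tracking whether the input so far still matches the prefix `0001`; the second has 5 states tracking how much of the suffix `1000` has currently been matched. A product state is a pair (one from each), accepting exactly when both do. Equivalent product states are then merged.
10 states suffice.
        0   1  
>  S0   S1  S2 
   S1   S3  S2 
   S2   S2  S2 
   S3   S4  S2 
   S4   S2  S5 
   S5   S6  S5 
   S6   S7  S5 
   S7   S8  S5 
 * S8   S9  S5 
   S9   S9  S5 
(> = start, * = accepting)

start=S0; accept=S8; S0-0->S1; S0-1->S2; S1-0->S3; S1-1->S2; S2-0->S2; S2-1->S2; S3-0->S4; S3-1->S2; S4-0->S2; S4-1->S5; S5-0->S6; S5-1->S5; S6-0->S7; S6-1->S5; S7-0->S8; S7-1->S5; S8-0->S9; S8-1->S5; S9-0->S9; S9-1->S5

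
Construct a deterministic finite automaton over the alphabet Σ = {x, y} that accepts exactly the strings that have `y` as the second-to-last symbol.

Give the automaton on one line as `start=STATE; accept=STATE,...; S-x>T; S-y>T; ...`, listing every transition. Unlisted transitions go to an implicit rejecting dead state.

start=S0; accept=S5,S6; S0-x>S1; S0-y>S2; S1-x>S3; S1-y>S4; S2-x>S5; S2-y>S6; S3-x>S3; S3-y>S4; S4-x>S5; S4-y>S6; S5-x>S3; S5-y>S4; S6-x>S5; S6-y>S6

Because acceptance depends on a position counted from the end, the machine has to buffer the most recent 2 symbols. Make each state the string of the last up-to-2 symbols read; on input `x` shift the window left and append `x`. Accept when the buffered window has length 2 and begins with `y`.
        x   y  
>  S0   S1  S2 
   S1   S3  S4 
   S2   S5  S6 
   S3   S3  S4 
   S4   S5  S6 
 * S5   S3  S4 
 * S6   S5  S6 
(> = start, * = accepting)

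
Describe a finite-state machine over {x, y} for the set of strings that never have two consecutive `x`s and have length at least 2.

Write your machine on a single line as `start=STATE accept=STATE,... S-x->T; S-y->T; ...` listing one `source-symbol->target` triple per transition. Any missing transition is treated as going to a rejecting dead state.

start=S0; accept=S4,S5; S0-x->S1; S0-y->S2; S1-x->S3; S1-y->S4; S2-x->S5; S2-y->S4; S3-x->S3; S3-y->S3; S4-x->S5; S4-y->S4; S5-x->S3; S5-y->S4

Handle the two conditions separately and then intersect. The first has 3 states tracking partial matches of the forbidden pattern `xx`; the second has 4 states tracking the input length, saturating at 3. A product state is a pair (one from each), accepting exactly when both do. Equivalent product states are then merged.
6 states suffice.
        x   y  
>  S0   S1  S2 
   S1   S3  S4 
   S2   S5  S4 
   S3   S3  S3 
 * S4   S5  S4 
 * S5   S3  S4 
(> = start, * = accepting)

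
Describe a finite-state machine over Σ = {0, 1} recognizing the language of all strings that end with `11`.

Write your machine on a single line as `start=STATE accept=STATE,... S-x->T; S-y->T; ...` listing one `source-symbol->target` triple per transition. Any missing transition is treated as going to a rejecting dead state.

start=q0; accept=q2; q0-0->q0; q0-1->q1; q1-0->q0; q1-1->q2; q2-0->q0; q2-1->q2

Let each state record the length of the longest suffix of the input read so far that is also a prefix of `11`. q1 means the last symbol is `1`; q2 means the last 2 symbols are `11`. Accept only at q2, where the string currently ends in `11`.
A 3-state machine:
        0   1  
>  q0   q0  q1 
   q1   q0  q2 
 * q2   q0  q2 
(> = start, * = accepting)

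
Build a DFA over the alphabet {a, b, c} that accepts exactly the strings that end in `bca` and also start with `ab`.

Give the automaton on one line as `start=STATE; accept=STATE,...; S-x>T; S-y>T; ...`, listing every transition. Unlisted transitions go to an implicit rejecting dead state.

start=q0; accept=q9; q0-a>q1; q0-b>q2; q0-c>q3; q1-a>q3; q1-b>q4; q1-c>q3; q2-a>q3; q2-b>q2; q2-c>q5; q3-a>q3; q3-b>q2; q3-c>q3; q4-a>q6; q4-b>q4; q4-c>q7; q5-a>q8; q5-b>q2; q5-c>q3; q6-a>q6; q6-b>q4; q6-c>q6; q7-a>q9; q7-b>q4; q7-c>q6; q8-a>q3; q8-b>q2; q8-c>q3; q9-a>q6; q9-b>q4; q9-c>q6

Handle the two conditions separately and then intersect. One (4 states) tracks how much of the suffix `bca` has currently been matched; the other (4 states) tracks whether the input so far still matches the prefix `ab`. Each combined state is a pair, one component from each; accept when both components accept.
A 10-state machine:
        a   b   c  
>  q0   q1  q2  q3 
   q1   q3  q4  q3 
   q2   q3  q2  q5 
   q3   q3  q2  q3 
   q4   q6  q4  q7 
   q5   q8  q2  q3 
   q6   q6  q4  q6 
   q7   q9  q4  q6 
   q8   q3  q2  q3 
 * q9   q6  q4  q6 
(> = start, * = accepting)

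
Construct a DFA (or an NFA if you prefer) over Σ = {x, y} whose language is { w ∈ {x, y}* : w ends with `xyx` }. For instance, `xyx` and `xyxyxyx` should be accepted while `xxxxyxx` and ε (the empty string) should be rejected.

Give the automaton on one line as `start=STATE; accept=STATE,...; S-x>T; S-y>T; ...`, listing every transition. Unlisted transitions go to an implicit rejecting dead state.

Let each state record the length of the longest suffix of the input read so far that is also a prefix of `xyx`. S1 means the last symbol is `x`; S2 means the last 2 symbols are `xy`; S3 means the last 3 symbols are `xyx`. Accept only at S3, where the string currently ends in `xyx`.
4 states suffice.
        x   y  
>  S0   S1  S0 
   S1   S1  S2 
   S2   S3  S0 
 * S3   S1  S2 
(> = start, * = accepting)

start=S0; accept=S3; S0-x>S1; S0-y>S0; S1-x>S1; S1-y>S2; S2-x>S3; S2-y>S0; S3-x>S1; S3-y>S2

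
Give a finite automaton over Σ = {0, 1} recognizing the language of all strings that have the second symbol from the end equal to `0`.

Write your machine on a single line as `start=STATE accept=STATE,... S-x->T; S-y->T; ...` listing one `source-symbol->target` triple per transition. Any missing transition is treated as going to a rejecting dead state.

A DFA must remember the last 2 symbols (since which symbol is second-to-last isn't known until the input ends). Use one state per possible window of the last ≤2 symbols; accept from those whose window starts with `0`.
        0   1  
>  q0   q1  q2 
   q1   q3  q4 
   q2   q5  q6 
 * q3   q3  q4 
 * q4   q5  q6 
   q5   q3  q4 
   q6   q5  q6 
(> = start, * = accepting)

start=q0; accept=q3,q4; q0-0->q1; q0-1->q2; q1-0->q3; q1-1->q4; q2-0->q5; q2-1->q6; q3-0->q3; q3-1->q4; q4-0->q5; q4-1->q6; q5-0->q3; q5-1->q4; q6-0->q5; q6-1->q6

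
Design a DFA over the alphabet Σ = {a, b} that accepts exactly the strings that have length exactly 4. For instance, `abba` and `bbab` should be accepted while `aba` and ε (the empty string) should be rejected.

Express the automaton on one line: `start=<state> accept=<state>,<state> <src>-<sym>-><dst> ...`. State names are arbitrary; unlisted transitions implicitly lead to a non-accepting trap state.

start=S0 accept=S4 S0-a->S1 S0-b->S1 S1-a->S2 S1-b->S2 S2-a->S3 S2-b->S3 S3-a->S4 S3-b->S4 S4-a->S5 S4-b->S5 S5-a->S5 S5-b->S5

We only need to distinguish lengths 0, 1, …, 4, and '>4'. Chain S0 → S1 → S2 → S3 → S4 → S5 on every symbol, with S5 looping. Accepting states: {S4}.
6 states suffice.
        a   b  
>  S0   S1  S1 
   S1   S2  S2 
   S2   S3  S3 
   S3   S4  S4 
 * S4   S5  S5 
   S5   S5  S5 
(> = start, * = accepting)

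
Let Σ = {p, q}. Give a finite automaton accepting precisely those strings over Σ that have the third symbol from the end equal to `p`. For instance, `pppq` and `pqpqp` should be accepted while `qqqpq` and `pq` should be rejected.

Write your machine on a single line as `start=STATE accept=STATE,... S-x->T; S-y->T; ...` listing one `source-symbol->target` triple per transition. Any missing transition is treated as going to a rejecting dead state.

start=s0; accept=s7,s8,s9,s10; s0-p->s1; s0-q->s2; s1-p->s3; s1-q->s4; s2-p->s5; s2-q->s6; s3-p->s7; s3-q->s8; s4-p->s9; s4-q->s10; s5-p->s11; s5-q->s12; s6-p->s13; s6-q->s14; s7-p->s7; s7-q->s8; s8-p->s9; s8-q->s10; s9-p->s11; s9-q->s12; s10-p->s13; s10-q->s14; s11-p->s7; s11-q->s8; s12-p->s9; s12-q->s10; s13-p->s11; s13-q->s12; s14-p->s13; s14-q->s14

A DFA must remember the last 3 symbols (since which symbol is third-to-last isn't known until the input ends). Use one state per possible window of the last ≤3 symbols; accept from those whose window starts with `p`.
15 states suffice.
          p    q  
>  s0     s1   s2 
   s1     s3   s4 
   s2     s5   s6 
   s3     s7   s8 
   s4     s9  s10 
   s5    s11  s12 
   s6    s13  s14 
 * s7     s7   s8 
 * s8     s9  s10 
 * s9    s11  s12 
 * s10   s13  s14 
   s11    s7   s8 
   s12    s9  s10 
   s13   s11  s12 
   s14   s13  s14 
(> = start, * = accepting)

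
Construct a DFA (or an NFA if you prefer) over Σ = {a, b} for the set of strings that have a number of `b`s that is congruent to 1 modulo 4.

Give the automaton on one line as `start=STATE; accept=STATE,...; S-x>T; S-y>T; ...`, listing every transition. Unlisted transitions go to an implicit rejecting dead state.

Keep the running count of `b`s modulo 4: each `b` advances along the cycle q0 → q1 → q2 → q3 → q0 while other symbols loop. Accept at q1.
A 4-state machine:
        a   b  
>  q0   q0  q1 
 * q1   q1  q2 
   q2   q2  q3 
   q3   q3  q0 
(> = start, * = accepting)

start=q0; accept=q1; q0-a>q0; q0-b>q1; q1-a>q1; q1-b>q2; q2-a>q2; q2-b>q3; q3-a>q3; q3-b>q0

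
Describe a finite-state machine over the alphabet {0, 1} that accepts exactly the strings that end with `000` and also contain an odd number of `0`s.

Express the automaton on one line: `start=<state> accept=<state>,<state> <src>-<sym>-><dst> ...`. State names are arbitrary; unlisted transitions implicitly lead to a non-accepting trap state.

Build one automaton per condition and run them in lockstep. The first has 4 states tracking how much of the suffix `000` has currently been matched; the second has 2 states tracking the count of `0`s modulo 2. A product state is a pair (one from each), accepting exactly when both do. After merging equivalent states the machine shrinks.
With 5 states:
        0   1  
>  q0   q1  q0 
   q1   q2  q3 
   q2   q4  q0 
   q3   q0  q3 
 * q4   q2  q3 
(> = start, * = accepting)

start=q0 accept=q4 q0-0->q1 q0-1->q0 q1-0->q2 q1-1->q3 q2-0->q4 q2-1->q0 q3-0->q0 q3-1->q3 q4-0->q2 q4-1->q3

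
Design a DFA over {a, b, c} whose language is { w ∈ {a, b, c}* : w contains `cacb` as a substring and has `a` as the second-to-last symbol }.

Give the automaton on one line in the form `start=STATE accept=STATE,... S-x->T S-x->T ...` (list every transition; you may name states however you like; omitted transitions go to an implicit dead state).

Build one automaton per condition and run them in lockstep. One (5 states) tracks whether and how much of `cacb` has been seen; the other (13 states) tracks the last 2 symbols read. Each combined state is a pair, one component from each; accept when both components accept.
With 23 states:
          a    b    c  
>  s0     s1   s2   s3 
   s1     s4   s5   s6 
   s2     s7   s8   s9 
   s3    s10  s11  s12 
   s4     s4   s5   s6 
   s5     s7   s8   s9 
   s6    s10  s11  s12 
   s7     s4   s5   s6 
   s8     s7   s8   s9 
   s9    s10  s11  s12 
   s10    s4   s5  s13 
   s11    s7   s8   s9 
   s12   s10  s11  s12 
   s13   s10  s14  s12 
   s14   s15  s16  s17 
   s15   s18  s19  s20 
   s16   s15  s16  s17 
   s17   s21  s14  s22 
 * s18   s18  s19  s20 
 * s19   s15  s16  s17 
 * s20   s21  s14  s22 
   s21   s18  s19  s20 
   s22   s21  s14  s22 
(> = start, * = accepting)

start=s0 accept=s18,s19,s20 s0-a->s1 s0-b->s2 s0-c->s3 s1-a->s4 s1-b->s5 s1-c->s6 s2-a->s7 s2-b->s8 s2-c->s9 s3-a->s10 s3-b->s11 s3-c->s12 s4-a->s4 s4-b->s5 s4-c->s6 s5-a->s7 s5-b->s8 s5-c->s9 s6-a->s10 s6-b->s11 s6-c->s12 s7-a->s4 s7-b->s5 s7-c->s6 s8-a->s7 s8-b->s8 s8-c->s9 s9-a->s10 s9-b->s11 s9-c->s12 s10-a->s4 s10-b->s5 s10-c->s13 s11-a->s7 s11-b->s8 s11-c->s9 s12-a->s10 s12-b->s11 s12-c->s12 s13-a->s10 s13-b->s14 s13-c->s12 s14-a->s15 s14-b->s16 s14-c->s17 s15-a->s18 s15-b->s19 s15-c->s20 s16-a->s15 s16-b->s16 s16-c->s17 s17-a->s21 s17-b->s14 s17-c->s22 s18-a->s18 s18-b->s19 s18-c->s20 s19-a->s15 s19-b->s16 s19-c->s17 s20-a->s21 s20-b->s14 s20-c->s22 s21-a->s18 s21-b->s19 s21-c->s20 s22-a->s21 s22-b->s14 s22-c->s22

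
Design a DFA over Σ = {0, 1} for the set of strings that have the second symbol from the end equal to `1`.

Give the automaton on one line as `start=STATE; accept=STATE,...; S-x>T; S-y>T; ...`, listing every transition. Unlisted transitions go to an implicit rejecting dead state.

start=A; accept=F,G; A-0>B; A-1>C; B-0>D; B-1>E; C-0>F; C-1>G; D-0>D; D-1>E; E-0>F; E-1>G; F-0>D; F-1>E; G-0>F; G-1>G

Because acceptance depends on a position counted from the end, the machine has to buffer the most recent 2 symbols. Make each state the string of the last up-to-2 symbols read; on input `x` shift the window left and append `x`. Accept when the buffered window has length 2 and begins with `1`.
A 7-state machine:
       0  1 
>  A   B  C 
   B   D  E 
   C   F  G 
   D   D  E 
   E   F  G 
 * F   D  E 
 * G   F  G 
(> = start, * = accepting)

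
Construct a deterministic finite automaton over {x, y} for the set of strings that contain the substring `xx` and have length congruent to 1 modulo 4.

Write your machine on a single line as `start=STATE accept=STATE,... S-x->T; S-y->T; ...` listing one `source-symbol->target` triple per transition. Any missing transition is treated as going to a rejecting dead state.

start=A; accept=L; A-x->B; A-y->C; B-x->D; B-y->E; C-x->F; C-y->E; D-x->G; D-y->G; E-x->H; E-y->I; F-x->G; F-y->I; G-x->J; G-y->J; H-x->J; H-y->A; I-x->K; I-y->A; J-x->L; J-y->L; K-x->L; K-y->C; L-x->D; L-y->D

Build one automaton per condition and run them in lockstep. The first has 3 states tracking whether and how much of `xx` has been seen; the second has 4 states tracking the input length modulo 4. A product state is a pair (one from each), accepting exactly when both do.
       x  y 
>  A   B  C 
   B   D  E 
   C   F  E 
   D   G  G 
   E   H  I 
   F   G  I 
   G   J  J 
   H   J  A 
   I   K  A 
   J   L  L 
   K   L  C 
 * L   D  D 
(> = start, * = accepting)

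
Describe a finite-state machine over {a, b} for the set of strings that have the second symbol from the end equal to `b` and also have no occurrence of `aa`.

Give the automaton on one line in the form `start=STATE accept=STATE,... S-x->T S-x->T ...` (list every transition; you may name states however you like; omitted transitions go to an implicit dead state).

start=S0 accept=S4,S5 S0-a->S1 S0-b->S2 S1-a->S3 S1-b->S2 S2-a->S4 S2-b->S5 S3-a->S3 S3-b->S3 S4-a->S3 S4-b->S2 S5-a->S4 S5-b->S5

Handle the two conditions separately and then intersect. One (7 states) tracks the last 2 symbols read; the other (3 states) tracks partial matches of the forbidden pattern `aa`. Each combined state is a pair, one component from each; accept when both components accept. Equivalent product states are then merged.
With 6 states:
        a   b  
>  S0   S1  S2 
   S1   S3  S2 
   S2   S4  S5 
   S3   S3  S3 
 * S4   S3  S2 
 * S5   S4  S5 
(> = start, * = accepting)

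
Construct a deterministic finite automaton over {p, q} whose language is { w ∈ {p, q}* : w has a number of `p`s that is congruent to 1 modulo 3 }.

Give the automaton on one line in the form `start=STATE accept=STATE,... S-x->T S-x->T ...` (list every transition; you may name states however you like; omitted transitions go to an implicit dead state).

Keep the running count of `p`s modulo 3: each `p` advances along the cycle s0 → s1 → s2 → s0 while other symbols loop. Accept at s1.
3 states suffice.
        p   q  
>  s0   s1  s0 
 * s1   s2  s1 
   s2   s0  s2 
(> = start, * = accepting)

start=s0 accept=s1 s0-p->s1 s0-q->s0 s1-p->s2 s1-q->s1 s2-p->s0 s2-q->s2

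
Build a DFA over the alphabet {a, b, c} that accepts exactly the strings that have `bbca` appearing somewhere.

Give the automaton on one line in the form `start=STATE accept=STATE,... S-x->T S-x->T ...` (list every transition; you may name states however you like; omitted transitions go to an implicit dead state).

Track how much of `bbca` has been matched so far: state q0 is no progress, q4 is the absorbing accept state reached once `bbca` has occurred. Intermediate states record partial matches; on a mismatch, fall back to the longest reusable overlap.
5 states suffice.
        a   b   c  
>  q0   q0  q1  q0 
   q1   q0  q2  q0 
   q2   q0  q2  q3 
   q3   q4  q1  q0 
 * q4   q4  q4  q4 
(> = start, * = accepting)

start=q0 accept=q4 q0-a->q0 q0-b->q1 q0-c->q0 q1-a->q0 q1-b->q2 q1-c->q0 q2-a->q0 q2-b->q2 q2-c->q3 q3-a->q4 q3-b->q1 q3-c->q0 q4-a->q4 q4-b->q4 q4-c->q4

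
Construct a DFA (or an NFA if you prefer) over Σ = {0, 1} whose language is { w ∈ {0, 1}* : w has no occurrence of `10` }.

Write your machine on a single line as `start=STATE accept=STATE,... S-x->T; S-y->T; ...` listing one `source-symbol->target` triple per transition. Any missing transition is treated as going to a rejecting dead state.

This is the complement of 'contains `10`'. Use the same substring-matching states — s0 through s2 holding how much of `10` has just been matched — but flip the accepting set: everything except the trap s2 accepts.
With 3 states:
        0   1  
>* s0   s0  s1 
 * s1   s2  s1 
   s2   s2  s2 
(> = start, * = accepting)

start=s0; accept=s0,s1; s0-0->s0; s0-1->s1; s1-0->s2; s1-1->s1; s2-0->s2; s2-1->s2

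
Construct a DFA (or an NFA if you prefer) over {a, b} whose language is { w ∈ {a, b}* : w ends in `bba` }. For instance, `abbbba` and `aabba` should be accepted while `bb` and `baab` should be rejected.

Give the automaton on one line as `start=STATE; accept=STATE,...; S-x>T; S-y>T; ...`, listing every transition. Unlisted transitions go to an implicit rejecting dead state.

Remember how much of `bba` the current input suffix matches. State S0 means no match yet; S1 means the last symbol is `b`; S2 means the last 2 symbols are `bb`; S3 means the last 3 symbols are `bba`. Only S3 accepts. On a mismatch, fall back to the longest proper suffix that is still a prefix of `bba`.
With 4 states:
        a   b  
>  S0   S0  S1 
   S1   S0  S2 
   S2   S3  S2 
 * S3   S0  S1 
(> = start, * = accepting)

start=S0; accept=S3; S0-a>S0; S0-b>S1; S1-a>S0; S1-b>S2; S2-a>S3; S2-b>S2; S3-a>S0; S3-b>S1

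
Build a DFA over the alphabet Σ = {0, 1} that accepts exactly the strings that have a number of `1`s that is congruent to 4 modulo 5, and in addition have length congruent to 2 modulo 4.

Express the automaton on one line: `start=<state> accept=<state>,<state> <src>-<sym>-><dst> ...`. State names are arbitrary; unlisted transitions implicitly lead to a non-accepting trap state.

Handle the two conditions separately and then intersect. One (5 states) tracks the count of `1`s modulo 5; the other (4 states) tracks the input length modulo 4. Each combined state is a pair, one component from each; accept when both components accept.
A 20-state machine:
          0    1  
>  S0     S1   S2 
   S1     S3   S4 
   S2     S4   S5 
   S3     S6   S7 
   S4     S7   S8 
   S5     S8   S9 
   S6     S0  S10 
   S7    S10  S11 
   S8    S11  S12 
   S9    S12  S13 
   S10    S2  S14 
   S11   S14  S15 
   S12   S15  S16 
   S13   S16   S1 
   S14    S5  S17 
   S15   S17  S18 
   S16   S18   S3 
   S17    S9  S19 
 * S18   S19   S6 
   S19   S13   S0 
(> = start, * = accepting)

start=S0 accept=S18 S0-0->S1 S0-1->S2 S1-0->S3 S1-1->S4 S2-0->S4 S2-1->S5 S3-0->S6 S3-1->S7 S4-0->S7 S4-1->S8 S5-0->S8 S5-1->S9 S6-0->S0 S6-1->S10 S7-0->S10 S7-1->S11 S8-0->S11 S8-1->S12 S9-0->S12 S9-1->S13 S10-0->S2 S10-1->S14 S11-0->S14 S11-1->S15 S12-0->S15 S12-1->S16 S13-0->S16 S13-1->S1 S14-0->S5 S14-1->S17 S15-0->S17 S15-1->S18 S16-0->S18 S16-1->S3 S17-0->S9 S17-1->S19 S18-0->S19 S18-1->S6 S19-0->S13 S19-1->S0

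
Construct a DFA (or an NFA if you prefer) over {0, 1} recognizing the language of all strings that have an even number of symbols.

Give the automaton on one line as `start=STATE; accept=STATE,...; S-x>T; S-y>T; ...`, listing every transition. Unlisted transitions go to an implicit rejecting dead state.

start=q0; accept=q0; q0-0>q1; q0-1>q1; q1-0>q0; q1-1>q0

Only the length mod 2 matters, so use a 2-cycle: from any state, every input symbol moves to the next state, wrapping q1 back to q0. Mark q0 accepting.
With 2 states:
        0   1  
>* q0   q1  q1 
   q1   q0  q0 
(> = start, * = accepting)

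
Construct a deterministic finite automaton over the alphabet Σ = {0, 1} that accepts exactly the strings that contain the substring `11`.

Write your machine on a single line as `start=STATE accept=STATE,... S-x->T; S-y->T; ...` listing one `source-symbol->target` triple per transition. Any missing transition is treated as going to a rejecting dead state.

start=q0; accept=q2; q0-0->q0; q0-1->q1; q1-0->q0; q1-1->q2; q2-0->q2; q2-1->q2

States q0..q1 record the length of the longest prefix of `11` that matches the current input suffix. Reaching q2 means `11` has been seen, and we stay there forever. Accept from q2.
A 3-state machine:
        0   1  
>  q0   q0  q1 
   q1   q0  q2 
 * q2   q2  q2 
(> = start, * = accepting)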